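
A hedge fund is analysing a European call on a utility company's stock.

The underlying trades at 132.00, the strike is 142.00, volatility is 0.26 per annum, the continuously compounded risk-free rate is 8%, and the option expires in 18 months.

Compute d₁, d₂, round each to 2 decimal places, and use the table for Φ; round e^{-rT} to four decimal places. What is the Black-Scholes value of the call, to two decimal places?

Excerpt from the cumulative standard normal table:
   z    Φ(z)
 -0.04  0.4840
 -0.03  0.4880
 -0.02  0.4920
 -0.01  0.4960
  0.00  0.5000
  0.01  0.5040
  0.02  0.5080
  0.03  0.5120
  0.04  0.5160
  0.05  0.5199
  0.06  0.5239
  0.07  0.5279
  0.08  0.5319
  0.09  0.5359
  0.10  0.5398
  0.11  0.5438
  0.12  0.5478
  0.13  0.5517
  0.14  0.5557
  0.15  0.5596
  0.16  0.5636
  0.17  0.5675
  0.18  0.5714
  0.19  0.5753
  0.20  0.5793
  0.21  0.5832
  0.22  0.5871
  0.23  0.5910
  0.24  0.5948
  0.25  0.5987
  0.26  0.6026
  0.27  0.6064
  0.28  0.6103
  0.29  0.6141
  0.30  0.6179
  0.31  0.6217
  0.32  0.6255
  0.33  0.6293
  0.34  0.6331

19.60

T = 1.5;  σ√T = 0.3184
d₁ = [ln(132/142) + (0.08 + ½·0.26²)·1.5] / (σ√T) = (-0.0730 + 0.1707) / 0.3184 = 0.3067 which rounds to 0.31
d₂ = 0.3067 − 0.3184 = -0.0117 which rounds to -0.01
exp(−rT) = exp(−0.08·1.5) = 0.8869
N(d₁) = N(0.31) = 0.6217;  N(d₂) = N(-0.01) = 0.4960
C = 132·0.6217 − 142·0.8869·0.4960 = 82.0644 − 62.4661 = 19.5983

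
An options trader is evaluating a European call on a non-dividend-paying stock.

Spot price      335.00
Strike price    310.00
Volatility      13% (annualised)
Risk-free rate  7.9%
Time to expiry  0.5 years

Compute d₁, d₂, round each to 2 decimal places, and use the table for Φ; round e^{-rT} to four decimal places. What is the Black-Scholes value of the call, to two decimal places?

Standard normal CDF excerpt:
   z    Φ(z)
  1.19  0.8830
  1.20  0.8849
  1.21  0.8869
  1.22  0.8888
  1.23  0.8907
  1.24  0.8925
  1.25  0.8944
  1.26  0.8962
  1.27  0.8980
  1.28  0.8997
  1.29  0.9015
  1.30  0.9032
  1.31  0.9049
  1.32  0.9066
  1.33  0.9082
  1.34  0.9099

σ√T = 0.13·√0.5 = 0.0919
d₁ = [ln(335/310) + (0.079 + ½·0.13²)·0.5] / (σ√T) = (0.0776 + 0.0437) / 0.0919 = 1.3194 ⇒ 1.32
d₂ = 1.3194 − 0.0919 = 1.2275 ⇒ 1.23
exp(−rT) = exp(−0.079·0.5) = 0.9613
N(d₁) = N(1.32) = 0.9066;  N(d₂) = N(1.23) = 0.8907
C = 335·0.9066 − 310·0.9613·0.8907 = 303.7110 − 265.4313 = 38.2797

38.28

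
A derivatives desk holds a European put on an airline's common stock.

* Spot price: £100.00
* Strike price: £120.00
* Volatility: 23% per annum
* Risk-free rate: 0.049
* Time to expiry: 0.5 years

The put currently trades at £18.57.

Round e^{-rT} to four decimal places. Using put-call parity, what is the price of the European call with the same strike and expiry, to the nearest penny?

£1.47

exp(−rT) = exp(−0.049·0.5) = 0.9758
Put-call parity: C − P = S − K·e^(−rT) = 100 − 120·0.9758 = 100 − 117.0960 = -17.0960
C = P + (C − P) = 18.57 + (-17.0960) = 1.4740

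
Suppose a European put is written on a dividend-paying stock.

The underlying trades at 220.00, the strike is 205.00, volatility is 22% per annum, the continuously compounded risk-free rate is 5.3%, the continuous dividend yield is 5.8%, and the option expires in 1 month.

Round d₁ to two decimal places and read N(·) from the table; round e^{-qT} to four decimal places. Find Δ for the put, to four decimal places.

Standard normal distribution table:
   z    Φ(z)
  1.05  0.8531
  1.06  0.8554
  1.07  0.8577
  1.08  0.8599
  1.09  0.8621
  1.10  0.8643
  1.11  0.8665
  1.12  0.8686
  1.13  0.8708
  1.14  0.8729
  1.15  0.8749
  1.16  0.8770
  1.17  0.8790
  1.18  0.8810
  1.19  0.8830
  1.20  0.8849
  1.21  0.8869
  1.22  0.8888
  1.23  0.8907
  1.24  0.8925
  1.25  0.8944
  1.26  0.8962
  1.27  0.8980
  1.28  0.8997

σ√T = 0.22 × 0.2887 = 0.0635
d₁ = [ln(220/205) + (0.053 − 0.058 + 0.22²/2)·0.08333] / 0.0635 = [0.0706 + 0.0016] / 0.0635 = 1.1371 ≈ 1.14
N(d₁) = N(1.14) = 0.8729
Δ_put = e^(−qT)·(N(d₁) − 1) = 0.9952·(0.8729 − 1) = -0.1265

-0.1265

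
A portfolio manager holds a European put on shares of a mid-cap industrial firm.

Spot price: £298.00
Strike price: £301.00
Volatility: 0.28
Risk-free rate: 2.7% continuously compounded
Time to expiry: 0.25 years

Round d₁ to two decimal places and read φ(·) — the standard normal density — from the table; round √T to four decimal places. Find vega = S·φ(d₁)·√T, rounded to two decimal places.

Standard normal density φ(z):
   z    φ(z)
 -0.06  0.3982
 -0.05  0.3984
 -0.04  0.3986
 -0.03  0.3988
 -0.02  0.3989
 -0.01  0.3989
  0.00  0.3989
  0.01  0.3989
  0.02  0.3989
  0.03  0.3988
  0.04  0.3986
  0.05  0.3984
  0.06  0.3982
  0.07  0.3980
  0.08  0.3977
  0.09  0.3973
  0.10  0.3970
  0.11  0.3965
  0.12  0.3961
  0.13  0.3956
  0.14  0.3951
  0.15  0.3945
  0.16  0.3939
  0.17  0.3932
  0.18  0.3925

σ√T = 0.28·√0.25 = 0.1400
d₁ = [ln(298/301) + (0.027 + ½·0.28²)·0.25] / (σ√T) = (-0.0100 + 0.0166) / 0.1400 = 0.0467 ≈ 0.05
√T = √0.25 = 0.5000
φ(d₁) = φ(0.05) = 0.3984
vega = S·φ(d₁)·√T = 298·0.3984·0.5000 = 59.3616

59.36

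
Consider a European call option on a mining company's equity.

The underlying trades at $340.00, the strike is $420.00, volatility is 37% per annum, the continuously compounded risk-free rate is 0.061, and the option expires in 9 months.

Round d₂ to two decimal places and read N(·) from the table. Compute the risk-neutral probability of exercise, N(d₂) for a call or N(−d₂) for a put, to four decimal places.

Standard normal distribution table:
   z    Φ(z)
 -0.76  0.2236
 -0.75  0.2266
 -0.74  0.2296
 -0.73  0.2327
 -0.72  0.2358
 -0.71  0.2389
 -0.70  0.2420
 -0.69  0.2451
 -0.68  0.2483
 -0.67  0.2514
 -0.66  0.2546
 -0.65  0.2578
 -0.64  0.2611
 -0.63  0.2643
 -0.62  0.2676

0.2483

σ√T = 0.37·√0.75 = 0.3204
d₁ = [ln(340/420) + (0.061 + ½·0.37²)·0.75] / (σ√T) = (-0.2113 + 0.0971) / 0.3204 = -0.3565 ⇒ -0.36
d₂ = -0.3565 − 0.3204 = -0.6769 ⇒ -0.68
Pr(exercise) under Q = N(d₂) = 0.2483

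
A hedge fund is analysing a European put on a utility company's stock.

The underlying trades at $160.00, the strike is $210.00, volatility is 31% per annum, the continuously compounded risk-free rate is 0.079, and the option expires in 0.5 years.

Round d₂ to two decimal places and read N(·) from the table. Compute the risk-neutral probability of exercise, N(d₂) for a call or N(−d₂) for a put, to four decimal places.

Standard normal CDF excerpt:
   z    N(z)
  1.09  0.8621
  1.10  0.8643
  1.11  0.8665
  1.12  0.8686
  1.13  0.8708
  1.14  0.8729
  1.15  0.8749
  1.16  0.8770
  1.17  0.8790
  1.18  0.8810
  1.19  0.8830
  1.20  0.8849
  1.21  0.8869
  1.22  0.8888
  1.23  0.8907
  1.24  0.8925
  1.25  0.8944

T = 0.5;  σ√T = 0.2192
ln(S/K) + (r + σ²/2)T = ln(160/210) + (0.079 + 0.31²/2)·0.5 = -0.2719 + 0.0635 = -0.2084
d₁ = -0.2084 / 0.2192 = -0.9508 which rounds to -0.95
d₂ = d₁ − σ√T = -0.9508 − 0.2192 = -1.1700 which rounds to -1.17
Pr(exercise) under Q = N(−d₂) = N(1.17) = 0.8790

0.8790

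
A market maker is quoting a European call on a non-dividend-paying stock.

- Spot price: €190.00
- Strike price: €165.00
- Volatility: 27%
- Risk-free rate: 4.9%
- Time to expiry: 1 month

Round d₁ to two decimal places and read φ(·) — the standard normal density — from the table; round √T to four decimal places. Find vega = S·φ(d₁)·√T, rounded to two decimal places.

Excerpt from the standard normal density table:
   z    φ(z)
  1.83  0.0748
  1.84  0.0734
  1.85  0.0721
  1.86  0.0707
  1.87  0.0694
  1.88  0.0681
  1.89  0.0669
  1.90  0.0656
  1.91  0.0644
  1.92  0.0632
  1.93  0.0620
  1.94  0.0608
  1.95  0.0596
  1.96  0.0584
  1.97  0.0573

T = 0.08333;  σ√T = 0.0779
d₁ = [ln(190/165) + (0.049 + 0.27²/2)·0.08333] / 0.0779 = [0.1411 + 0.0071] / 0.0779 = 1.9014 ⇒ 1.90
√T = √0.08333 = 0.2887
φ(d₁) = φ(1.90) = 0.0656
vega = S·φ(d₁)·√T = 190·0.0656·0.2887 = 3.5984
(Call and put vega coincide under Black-Scholes.)

3.60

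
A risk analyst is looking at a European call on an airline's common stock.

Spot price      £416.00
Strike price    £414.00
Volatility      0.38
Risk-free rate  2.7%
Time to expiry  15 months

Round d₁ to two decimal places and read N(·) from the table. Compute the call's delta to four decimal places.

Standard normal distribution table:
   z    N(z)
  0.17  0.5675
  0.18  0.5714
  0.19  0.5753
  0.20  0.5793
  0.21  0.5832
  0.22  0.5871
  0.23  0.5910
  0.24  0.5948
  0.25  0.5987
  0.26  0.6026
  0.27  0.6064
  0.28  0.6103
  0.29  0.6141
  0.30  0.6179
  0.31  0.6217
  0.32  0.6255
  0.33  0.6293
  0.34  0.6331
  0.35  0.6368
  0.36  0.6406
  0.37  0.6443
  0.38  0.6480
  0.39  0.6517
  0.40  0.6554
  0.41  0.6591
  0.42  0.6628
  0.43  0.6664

0.6179

T = 1.25;  σ√T = 0.4249
d₁ = [ln(416/414) + (0.027 + 0.38²/2)·1.25] / 0.4249 = [0.0048 + 0.1240] / 0.4249 = 0.3032 ≈ 0.30
N(d₁) = N(0.30) = 0.6179
Δ_call = N(d₁) = 0.6179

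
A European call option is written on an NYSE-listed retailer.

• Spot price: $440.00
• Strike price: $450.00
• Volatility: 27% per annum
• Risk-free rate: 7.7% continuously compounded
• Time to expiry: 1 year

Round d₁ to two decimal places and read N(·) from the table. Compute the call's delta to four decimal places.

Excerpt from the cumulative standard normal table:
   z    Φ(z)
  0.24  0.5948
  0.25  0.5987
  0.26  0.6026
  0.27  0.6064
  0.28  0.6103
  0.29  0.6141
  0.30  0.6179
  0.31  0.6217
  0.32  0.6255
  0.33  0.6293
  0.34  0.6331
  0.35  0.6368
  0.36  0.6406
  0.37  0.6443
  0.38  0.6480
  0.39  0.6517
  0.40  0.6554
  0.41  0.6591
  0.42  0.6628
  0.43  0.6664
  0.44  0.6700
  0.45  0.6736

σ√T = 0.27·√1 = 0.2700
ln(S/K) + (r + σ²/2)T = ln(440/450) + (0.077 + 0.27²/2)·1 = -0.0225 + 0.1134 = 0.0910
d₁ = 0.0910 / 0.2700 = 0.3370 → 0.34
N(d₁) = N(0.34) = 0.6331
Δ_call = N(d₁) = 0.6331

0.6331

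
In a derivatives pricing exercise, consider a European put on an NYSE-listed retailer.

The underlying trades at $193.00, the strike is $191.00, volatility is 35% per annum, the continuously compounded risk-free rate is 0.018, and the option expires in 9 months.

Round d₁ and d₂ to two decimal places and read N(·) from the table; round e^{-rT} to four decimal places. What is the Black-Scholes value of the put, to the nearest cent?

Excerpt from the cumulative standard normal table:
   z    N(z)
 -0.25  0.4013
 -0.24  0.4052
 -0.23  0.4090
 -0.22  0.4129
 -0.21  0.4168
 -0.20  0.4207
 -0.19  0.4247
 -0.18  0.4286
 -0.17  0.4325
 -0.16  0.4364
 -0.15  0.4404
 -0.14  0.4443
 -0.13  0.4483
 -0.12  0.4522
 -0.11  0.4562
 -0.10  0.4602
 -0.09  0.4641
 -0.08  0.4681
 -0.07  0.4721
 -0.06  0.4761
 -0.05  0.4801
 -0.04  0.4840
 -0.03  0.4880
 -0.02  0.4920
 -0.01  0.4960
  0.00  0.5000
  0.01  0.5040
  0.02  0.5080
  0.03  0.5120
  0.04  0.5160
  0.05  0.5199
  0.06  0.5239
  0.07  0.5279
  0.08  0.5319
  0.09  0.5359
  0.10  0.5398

T = 0.75;  σ√T = 0.3031
d₁ = [ln(193/191) + (0.018 + 0.35²/2)·0.75] / 0.3031 = [0.0104 + 0.0594] / 0.3031 = 0.2305 ≈ 0.23
d₂ = d₁ − σ√T = 0.2305 − 0.3031 = -0.0726 ≈ -0.07
exp(−rT) = exp(−0.018·0.75) = 0.9866
N(−d₂) = N(0.07) = 0.5279;  N(−d₁) = N(-0.23) = 0.4090
P = 191·0.9866·0.5279 − 193·0.4090 = 99.4778 − 78.9370 = 20.5408

$20.54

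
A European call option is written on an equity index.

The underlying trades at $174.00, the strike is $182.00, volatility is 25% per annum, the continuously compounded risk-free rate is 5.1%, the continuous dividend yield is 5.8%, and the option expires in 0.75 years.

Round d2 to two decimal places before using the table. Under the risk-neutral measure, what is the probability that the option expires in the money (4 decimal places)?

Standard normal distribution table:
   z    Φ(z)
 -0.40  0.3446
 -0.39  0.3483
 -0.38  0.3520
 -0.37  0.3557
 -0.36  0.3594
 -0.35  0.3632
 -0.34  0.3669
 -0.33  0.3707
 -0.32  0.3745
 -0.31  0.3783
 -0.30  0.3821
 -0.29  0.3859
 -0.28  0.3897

σ√T = 0.25·√0.75 = 0.2165
d₁ = [ln(174/182) + (0.051 − 0.058 + 0.25²/2)·0.75] / 0.2165 = [-0.0450 + 0.0182] / 0.2165 = -0.1236 ≈ -0.12
d₂ = d₁ − σ√T = -0.1236 − 0.2165 = -0.3401 ≈ -0.34
Risk-neutral Pr[S_T > K] = N(d₂) = N(-0.34) = 0.3669

0.3669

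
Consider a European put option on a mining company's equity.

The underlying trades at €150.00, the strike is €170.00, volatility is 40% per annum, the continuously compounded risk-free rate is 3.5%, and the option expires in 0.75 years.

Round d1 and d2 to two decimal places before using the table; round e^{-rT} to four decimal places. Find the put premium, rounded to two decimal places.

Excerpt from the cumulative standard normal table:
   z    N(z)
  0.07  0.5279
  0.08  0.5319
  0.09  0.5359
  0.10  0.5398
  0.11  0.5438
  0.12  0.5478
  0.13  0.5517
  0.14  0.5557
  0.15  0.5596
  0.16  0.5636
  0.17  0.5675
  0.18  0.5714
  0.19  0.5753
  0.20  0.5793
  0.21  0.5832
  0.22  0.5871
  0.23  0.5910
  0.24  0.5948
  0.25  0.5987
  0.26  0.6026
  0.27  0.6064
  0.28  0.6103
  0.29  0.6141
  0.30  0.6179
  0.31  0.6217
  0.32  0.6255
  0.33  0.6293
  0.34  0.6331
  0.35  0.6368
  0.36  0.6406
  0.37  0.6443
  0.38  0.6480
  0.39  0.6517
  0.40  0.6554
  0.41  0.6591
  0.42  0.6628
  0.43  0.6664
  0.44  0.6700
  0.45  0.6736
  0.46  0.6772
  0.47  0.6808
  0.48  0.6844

€30.57

σ√T = 0.4·√0.75 = 0.3464
d₁ = [ln(150/170) + (0.035 + ½·0.4²)·0.75] / (σ√T) = (-0.1252 + 0.0863) / 0.3464 = -0.1123 → -0.11
d₂ = -0.1123 − 0.3464 = -0.4587 → -0.46
e^(−rT) = e^(−0.035·0.75) = 0.9741
P = 170·0.9741·N(0.46) − 150·N(0.11) = 170·0.9741·0.6772 − 150·0.5438 = 112.1423 − 81.5700 = 30.5723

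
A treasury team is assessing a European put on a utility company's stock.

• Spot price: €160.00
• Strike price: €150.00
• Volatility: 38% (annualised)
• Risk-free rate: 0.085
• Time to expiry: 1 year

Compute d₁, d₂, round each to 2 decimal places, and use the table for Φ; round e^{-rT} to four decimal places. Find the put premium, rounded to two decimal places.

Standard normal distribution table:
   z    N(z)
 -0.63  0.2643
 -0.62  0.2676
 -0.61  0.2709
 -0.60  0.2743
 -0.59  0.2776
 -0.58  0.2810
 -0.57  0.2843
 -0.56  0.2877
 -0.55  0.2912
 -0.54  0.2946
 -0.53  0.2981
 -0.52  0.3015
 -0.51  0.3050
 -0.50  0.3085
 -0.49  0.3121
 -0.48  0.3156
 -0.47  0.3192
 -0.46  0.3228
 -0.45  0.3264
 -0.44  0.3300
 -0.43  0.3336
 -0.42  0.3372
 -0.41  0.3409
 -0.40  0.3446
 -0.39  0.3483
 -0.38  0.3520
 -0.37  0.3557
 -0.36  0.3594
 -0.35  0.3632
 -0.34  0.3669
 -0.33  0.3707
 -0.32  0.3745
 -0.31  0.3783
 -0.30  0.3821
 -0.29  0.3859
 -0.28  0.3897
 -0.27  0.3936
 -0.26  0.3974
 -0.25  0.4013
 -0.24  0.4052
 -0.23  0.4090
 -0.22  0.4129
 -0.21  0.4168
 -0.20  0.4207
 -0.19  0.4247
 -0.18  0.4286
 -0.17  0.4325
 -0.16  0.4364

σ√T = 0.38·√1 = 0.3800
d₁ = [ln(160/150) + (0.085 + ½·0.38²)·1] / (σ√T) = (0.0645 + 0.1572) / 0.3800 = 0.5835 ⇒ 0.58
d₂ = 0.5835 − 0.3800 = 0.2035 ⇒ 0.20
exp(−rT) = exp(−0.085·1) = 0.9185
N(−d₂) = N(-0.20) = 0.4207;  N(−d₁) = N(-0.58) = 0.2810
P = 150·0.9185·0.4207 − 160·0.2810 = 57.9619 − 44.9600 = 13.0019

€13.00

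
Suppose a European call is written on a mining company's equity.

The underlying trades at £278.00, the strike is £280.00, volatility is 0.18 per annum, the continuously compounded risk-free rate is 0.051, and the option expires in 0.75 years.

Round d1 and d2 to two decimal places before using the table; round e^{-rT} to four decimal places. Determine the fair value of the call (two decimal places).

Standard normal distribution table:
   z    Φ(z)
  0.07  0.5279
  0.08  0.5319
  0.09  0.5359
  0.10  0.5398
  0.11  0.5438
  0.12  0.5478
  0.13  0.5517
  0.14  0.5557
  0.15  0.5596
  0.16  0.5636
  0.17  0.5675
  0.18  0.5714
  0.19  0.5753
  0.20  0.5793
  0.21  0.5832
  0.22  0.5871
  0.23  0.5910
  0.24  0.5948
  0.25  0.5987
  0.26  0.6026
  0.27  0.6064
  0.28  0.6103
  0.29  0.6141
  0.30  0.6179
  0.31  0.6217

σ√T = 0.18 × 0.8660 = 0.1559
ln(S/K) + (r + σ²/2)T = ln(278/280) + (0.051 + 0.18²/2)·0.75 = -0.0072 + 0.0504 = 0.0432
d₁ = 0.0432 / 0.1559 = 0.2773 → 0.28
d₂ = d₁ − σ√T = 0.2773 − 0.1559 = 0.1214 → 0.12
exp(−rT) = exp(−0.051·0.75) = 0.9625
N(d₁) = N(0.28) = 0.6103;  N(d₂) = N(0.12) = 0.5478
C = 278·0.6103 − 280·0.9625·0.5478 = 169.6634 − 147.6321 = 22.0313

£22.03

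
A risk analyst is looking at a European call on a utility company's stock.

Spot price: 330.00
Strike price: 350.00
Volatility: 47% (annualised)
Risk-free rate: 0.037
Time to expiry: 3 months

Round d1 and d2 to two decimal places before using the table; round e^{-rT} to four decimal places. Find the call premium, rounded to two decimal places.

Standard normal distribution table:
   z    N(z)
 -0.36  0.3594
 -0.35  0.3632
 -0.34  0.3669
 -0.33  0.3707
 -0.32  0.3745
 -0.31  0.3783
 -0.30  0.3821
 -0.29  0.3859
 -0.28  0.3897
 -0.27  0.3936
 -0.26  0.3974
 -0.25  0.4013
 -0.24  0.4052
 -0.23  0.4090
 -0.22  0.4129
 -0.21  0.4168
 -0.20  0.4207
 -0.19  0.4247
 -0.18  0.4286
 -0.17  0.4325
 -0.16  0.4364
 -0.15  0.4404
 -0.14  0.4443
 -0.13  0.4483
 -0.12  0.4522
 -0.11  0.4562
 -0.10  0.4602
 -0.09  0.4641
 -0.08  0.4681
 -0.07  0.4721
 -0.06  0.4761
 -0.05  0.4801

σ√T = 0.47 × 0.5000 = 0.2350
d₁ = [ln(330/350) + (0.037 + 0.47²/2)·0.25] / 0.2350 = [-0.0588 + 0.0369] / 0.2350 = -0.0935 which rounds to -0.09
d₂ = d₁ − σ√T = -0.0935 − 0.2350 = -0.3285 which rounds to -0.33
e^(−rT) = e^(−0.037·0.25) = 0.9908
N(d₁) = N(-0.09) = 0.4641;  N(d₂) = N(-0.33) = 0.3707
C = 330·0.4641 − 350·0.9908·0.3707 = 153.1530 − 128.5513 = 24.6017

24.60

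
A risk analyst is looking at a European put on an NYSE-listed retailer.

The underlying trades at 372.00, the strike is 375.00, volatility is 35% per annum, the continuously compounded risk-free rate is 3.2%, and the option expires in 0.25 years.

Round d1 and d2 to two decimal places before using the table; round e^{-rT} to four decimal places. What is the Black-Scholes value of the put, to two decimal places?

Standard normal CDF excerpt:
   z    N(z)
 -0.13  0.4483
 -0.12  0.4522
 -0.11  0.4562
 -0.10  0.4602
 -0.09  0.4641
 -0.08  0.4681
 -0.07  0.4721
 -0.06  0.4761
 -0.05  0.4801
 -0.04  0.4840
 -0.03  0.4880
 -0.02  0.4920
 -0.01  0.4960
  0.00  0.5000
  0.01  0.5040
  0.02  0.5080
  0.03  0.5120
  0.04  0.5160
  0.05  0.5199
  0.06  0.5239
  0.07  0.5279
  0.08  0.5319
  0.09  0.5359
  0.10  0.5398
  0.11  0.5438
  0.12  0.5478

26.71

T = 0.25;  σ√T = 0.1750
ln(S/K) + (r + σ²/2)T = ln(372/375) + (0.032 + 0.35²/2)·0.25 = -0.0080 + 0.0233 = 0.0153
d₁ = 0.0153 / 0.1750 = 0.0873 ≈ 0.09
d₂ = d₁ − σ√T = 0.0873 − 0.1750 = -0.0877 ≈ -0.09
e^(−rT) = e^(−0.032·0.25) = 0.9920
N(−d₂) = N(0.09) = 0.5359;  N(−d₁) = N(-0.09) = 0.4641
P = 375·0.9920·0.5359 − 372·0.4641 = 199.3548 − 172.6452 = 26.7096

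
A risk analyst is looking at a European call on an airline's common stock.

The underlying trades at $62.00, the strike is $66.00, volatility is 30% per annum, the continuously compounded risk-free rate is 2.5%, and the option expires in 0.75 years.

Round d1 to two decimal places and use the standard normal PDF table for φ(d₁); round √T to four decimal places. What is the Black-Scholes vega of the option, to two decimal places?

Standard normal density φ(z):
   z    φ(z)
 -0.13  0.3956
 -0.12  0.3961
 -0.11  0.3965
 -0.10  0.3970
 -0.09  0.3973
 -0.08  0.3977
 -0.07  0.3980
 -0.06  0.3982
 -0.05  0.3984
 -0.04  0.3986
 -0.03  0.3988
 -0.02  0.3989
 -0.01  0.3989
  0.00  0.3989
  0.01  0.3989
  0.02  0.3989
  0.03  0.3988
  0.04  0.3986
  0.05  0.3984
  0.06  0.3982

21.40

T = 0.75;  σ√T = 0.2598
ln(S/K) + (r + σ²/2)T = ln(62/66) + (0.025 + 0.3²/2)·0.75 = -0.0625 + 0.0525 = -0.0100
d₁ = -0.0100 / 0.2598 = -0.0386 which rounds to -0.04
√T = √0.75 = 0.8660
φ(d₁) = φ(-0.04) = 0.3986
vega = S·φ(d₁)·√T = 62·0.3986·0.8660 = 21.4016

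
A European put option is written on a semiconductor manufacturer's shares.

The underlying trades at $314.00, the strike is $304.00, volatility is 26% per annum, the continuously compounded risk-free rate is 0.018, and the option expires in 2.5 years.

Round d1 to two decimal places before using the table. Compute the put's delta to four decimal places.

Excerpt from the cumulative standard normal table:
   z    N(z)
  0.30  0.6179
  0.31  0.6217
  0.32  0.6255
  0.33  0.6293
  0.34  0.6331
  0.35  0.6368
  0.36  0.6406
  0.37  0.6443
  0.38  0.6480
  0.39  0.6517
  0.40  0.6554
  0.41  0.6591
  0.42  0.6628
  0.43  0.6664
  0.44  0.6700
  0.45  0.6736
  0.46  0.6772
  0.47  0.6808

σ√T = 0.26 × 1.5811 = 0.4111
ln(S/K) + (r + σ²/2)T = ln(314/304) + (0.018 + 0.26²/2)·2.5 = 0.0324 + 0.1295 = 0.1619
d₁ = 0.1619 / 0.4111 = 0.3937 which rounds to 0.39
N(d₁) = N(0.39) = 0.6517
Δ_put = N(d₁) − 1 = 0.6517 − 1 = -0.3483

-0.3483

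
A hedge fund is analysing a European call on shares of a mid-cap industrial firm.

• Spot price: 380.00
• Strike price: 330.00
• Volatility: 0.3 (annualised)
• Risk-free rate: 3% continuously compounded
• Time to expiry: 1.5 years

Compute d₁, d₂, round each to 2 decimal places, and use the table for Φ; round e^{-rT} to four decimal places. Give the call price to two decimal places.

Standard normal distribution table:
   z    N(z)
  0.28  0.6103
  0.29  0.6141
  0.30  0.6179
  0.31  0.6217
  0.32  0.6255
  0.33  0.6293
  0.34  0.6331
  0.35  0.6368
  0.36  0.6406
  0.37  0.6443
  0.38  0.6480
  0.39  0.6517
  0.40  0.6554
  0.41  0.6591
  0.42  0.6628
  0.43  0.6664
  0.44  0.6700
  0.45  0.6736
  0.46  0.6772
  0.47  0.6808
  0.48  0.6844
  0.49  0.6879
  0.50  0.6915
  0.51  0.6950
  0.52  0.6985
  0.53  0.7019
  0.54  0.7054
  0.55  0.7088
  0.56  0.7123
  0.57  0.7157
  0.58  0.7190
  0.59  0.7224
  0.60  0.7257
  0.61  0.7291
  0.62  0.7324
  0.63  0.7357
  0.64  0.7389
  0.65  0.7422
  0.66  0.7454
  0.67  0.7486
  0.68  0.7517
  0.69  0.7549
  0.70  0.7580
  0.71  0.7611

σ√T = 0.3 × 1.2247 = 0.3674
d₁ = [ln(380/330) + (0.03 + 0.3²/2)·1.5] / 0.3674 = [0.1411 + 0.1125] / 0.3674 = 0.6902 which rounds to 0.69
d₂ = d₁ − σ√T = 0.6902 − 0.3674 = 0.3227 which rounds to 0.32
e^(−rT) = e^(−0.03·1.5) = 0.9560
N(d₁) = N(0.69) = 0.7549;  N(d₂) = N(0.32) = 0.6255
C = 380·0.7549 − 330·0.9560·0.6255 = 286.8620 − 197.3327 = 89.5293

89.53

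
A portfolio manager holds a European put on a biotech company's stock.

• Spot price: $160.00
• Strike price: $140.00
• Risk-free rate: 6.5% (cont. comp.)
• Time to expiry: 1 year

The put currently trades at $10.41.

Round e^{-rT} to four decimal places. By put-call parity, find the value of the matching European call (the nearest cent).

e^(−rT) = e^(−0.065·1) = 0.9371
Put-call parity: C − P = S − K·e^(−rT) = 160 − 140·0.9371 = 160 − 131.1940 = 28.8060
C = P + (C − P) = 10.41 + (28.8060) = 39.2160

$39.22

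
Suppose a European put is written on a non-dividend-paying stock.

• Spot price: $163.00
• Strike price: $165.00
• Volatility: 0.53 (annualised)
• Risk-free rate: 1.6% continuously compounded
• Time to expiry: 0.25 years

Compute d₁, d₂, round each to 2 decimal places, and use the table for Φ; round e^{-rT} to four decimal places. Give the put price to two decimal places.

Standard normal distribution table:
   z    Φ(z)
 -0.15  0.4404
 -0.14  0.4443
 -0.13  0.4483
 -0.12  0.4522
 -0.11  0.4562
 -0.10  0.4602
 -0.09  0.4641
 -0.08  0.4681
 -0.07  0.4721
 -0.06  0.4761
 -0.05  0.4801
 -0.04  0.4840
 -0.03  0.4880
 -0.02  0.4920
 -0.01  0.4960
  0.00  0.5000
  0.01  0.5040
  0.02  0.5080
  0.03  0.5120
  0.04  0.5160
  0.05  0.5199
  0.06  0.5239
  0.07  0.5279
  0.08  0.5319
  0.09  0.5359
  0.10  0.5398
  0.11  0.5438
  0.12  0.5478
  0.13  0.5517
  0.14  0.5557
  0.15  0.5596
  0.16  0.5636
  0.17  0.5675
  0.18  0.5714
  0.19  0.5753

$17.61

σ√T = 0.53 × 0.5000 = 0.2650
ln(S/K) + (r + σ²/2)T = ln(163/165) + (0.016 + 0.53²/2)·0.25 = -0.0122 + 0.0391 = 0.0269
d₁ = 0.0269 / 0.2650 = 0.1016 ≈ 0.10
d₂ = d₁ − σ√T = 0.1016 − 0.2650 = -0.1634 ≈ -0.16
exp(−rT) = exp(−0.016·0.25) = 0.9960
N(−d₂) = N(0.16) = 0.5636;  N(−d₁) = N(-0.10) = 0.4602
P = 165·0.9960·0.5636 − 163·0.4602 = 92.6220 − 75.0126 = 17.6094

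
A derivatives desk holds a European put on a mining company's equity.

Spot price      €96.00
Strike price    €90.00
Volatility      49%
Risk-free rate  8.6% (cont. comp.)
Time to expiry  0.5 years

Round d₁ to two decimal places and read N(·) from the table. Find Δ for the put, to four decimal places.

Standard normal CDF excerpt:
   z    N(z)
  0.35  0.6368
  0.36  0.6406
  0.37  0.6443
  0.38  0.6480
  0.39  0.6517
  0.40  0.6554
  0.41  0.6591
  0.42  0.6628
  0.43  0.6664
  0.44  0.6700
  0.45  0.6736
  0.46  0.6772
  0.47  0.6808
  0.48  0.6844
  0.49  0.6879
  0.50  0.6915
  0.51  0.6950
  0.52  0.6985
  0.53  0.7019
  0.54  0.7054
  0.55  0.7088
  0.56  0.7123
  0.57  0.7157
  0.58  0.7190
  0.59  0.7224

-0.3156

σ√T = 0.49·√0.5 = 0.3465
d₁ = [ln(96/90) + (0.086 + 0.49²/2)·0.5] / 0.3465 = [0.0645 + 0.1030] / 0.3465 = 0.4836 which rounds to 0.48
N(d₁) = N(0.48) = 0.6844
Δ_put = N(d₁) − 1 = 0.6844 − 1 = -0.3156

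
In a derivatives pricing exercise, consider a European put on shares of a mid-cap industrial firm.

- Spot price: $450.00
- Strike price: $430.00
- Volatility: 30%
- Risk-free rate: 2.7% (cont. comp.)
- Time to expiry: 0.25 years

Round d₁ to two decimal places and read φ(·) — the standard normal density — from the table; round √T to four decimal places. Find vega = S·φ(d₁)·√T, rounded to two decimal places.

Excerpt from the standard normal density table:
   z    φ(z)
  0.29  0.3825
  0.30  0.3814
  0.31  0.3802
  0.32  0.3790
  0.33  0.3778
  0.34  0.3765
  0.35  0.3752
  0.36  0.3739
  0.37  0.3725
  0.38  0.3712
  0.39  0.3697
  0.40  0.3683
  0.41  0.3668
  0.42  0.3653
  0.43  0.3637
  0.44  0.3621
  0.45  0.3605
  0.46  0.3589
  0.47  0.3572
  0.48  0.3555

σ√T = 0.3 × 0.5000 = 0.1500
ln(S/K) + (r + σ²/2)T = ln(450/430) + (0.027 + 0.3²/2)·0.25 = 0.0455 + 0.0180 = 0.0635
d₁ = 0.0635 / 0.1500 = 0.4231 ≈ 0.42
√T = √0.25 = 0.5000
φ(d₁) = φ(0.42) = 0.3653
vega = S·φ(d₁)·√T = 450·0.3653·0.5000 = 82.1925

82.19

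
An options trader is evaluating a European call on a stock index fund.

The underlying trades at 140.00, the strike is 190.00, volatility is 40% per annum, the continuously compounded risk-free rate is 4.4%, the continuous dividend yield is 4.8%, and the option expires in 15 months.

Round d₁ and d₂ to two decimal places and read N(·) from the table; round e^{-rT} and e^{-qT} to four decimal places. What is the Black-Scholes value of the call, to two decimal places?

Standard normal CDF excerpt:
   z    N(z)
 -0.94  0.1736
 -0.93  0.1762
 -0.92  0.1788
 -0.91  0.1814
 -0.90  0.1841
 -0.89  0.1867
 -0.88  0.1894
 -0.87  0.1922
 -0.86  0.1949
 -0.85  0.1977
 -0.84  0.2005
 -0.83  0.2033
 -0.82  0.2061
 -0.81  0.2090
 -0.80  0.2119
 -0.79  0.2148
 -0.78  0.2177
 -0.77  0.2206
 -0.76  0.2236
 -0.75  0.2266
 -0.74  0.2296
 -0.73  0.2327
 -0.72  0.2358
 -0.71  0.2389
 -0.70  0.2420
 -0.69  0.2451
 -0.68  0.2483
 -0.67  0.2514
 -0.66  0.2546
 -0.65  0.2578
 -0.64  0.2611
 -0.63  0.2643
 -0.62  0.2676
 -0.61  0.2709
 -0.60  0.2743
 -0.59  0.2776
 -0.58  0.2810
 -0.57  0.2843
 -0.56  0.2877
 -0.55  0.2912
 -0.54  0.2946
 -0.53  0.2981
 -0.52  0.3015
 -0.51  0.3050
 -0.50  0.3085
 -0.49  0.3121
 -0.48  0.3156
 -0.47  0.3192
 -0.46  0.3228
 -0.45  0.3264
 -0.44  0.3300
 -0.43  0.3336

9.93

σ√T = 0.4 × 1.1180 = 0.4472
d₁ = [ln(140/190) + (0.044 − 0.048 + ½·0.4²)·1.25] / (σ√T) = (-0.3054 + 0.0950) / 0.4472 = -0.4704 ≈ -0.47
d₂ = -0.4704 − 0.4472 = -0.9176 ≈ -0.92
e^(−qT) = e^(−0.048·1.25) = 0.9418;  e^(−rT) = e^(−0.044·1.25) = 0.9465
N(d₁) = N(-0.47) = 0.3192;  N(d₂) = N(-0.92) = 0.1788
C = 140·0.9418·0.3192 − 190·0.9465·0.1788 = 42.0872 − 32.1545 = 9.9327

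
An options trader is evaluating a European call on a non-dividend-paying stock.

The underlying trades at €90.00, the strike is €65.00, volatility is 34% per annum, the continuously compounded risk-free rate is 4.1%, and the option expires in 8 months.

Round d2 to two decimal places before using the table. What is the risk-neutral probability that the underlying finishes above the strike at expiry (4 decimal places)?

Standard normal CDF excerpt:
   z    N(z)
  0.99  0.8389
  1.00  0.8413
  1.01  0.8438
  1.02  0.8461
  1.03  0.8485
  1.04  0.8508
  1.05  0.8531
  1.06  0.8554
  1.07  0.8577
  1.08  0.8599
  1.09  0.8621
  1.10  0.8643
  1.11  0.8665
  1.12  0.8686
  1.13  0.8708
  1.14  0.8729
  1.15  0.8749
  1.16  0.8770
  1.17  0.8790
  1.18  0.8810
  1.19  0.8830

0.8708

T = 0.6667;  σ√T = 0.2776
d₁ = [ln(90/65) + (0.041 + 0.34²/2)·0.6667] / 0.2776 = [0.3254 + 0.0659] / 0.2776 = 1.4095 → 1.41
d₂ = d₁ − σ√T = 1.4095 − 0.2776 = 1.1319 → 1.13
Risk-neutral Pr[S_T > K] = N(d₂) = N(1.13) = 0.8708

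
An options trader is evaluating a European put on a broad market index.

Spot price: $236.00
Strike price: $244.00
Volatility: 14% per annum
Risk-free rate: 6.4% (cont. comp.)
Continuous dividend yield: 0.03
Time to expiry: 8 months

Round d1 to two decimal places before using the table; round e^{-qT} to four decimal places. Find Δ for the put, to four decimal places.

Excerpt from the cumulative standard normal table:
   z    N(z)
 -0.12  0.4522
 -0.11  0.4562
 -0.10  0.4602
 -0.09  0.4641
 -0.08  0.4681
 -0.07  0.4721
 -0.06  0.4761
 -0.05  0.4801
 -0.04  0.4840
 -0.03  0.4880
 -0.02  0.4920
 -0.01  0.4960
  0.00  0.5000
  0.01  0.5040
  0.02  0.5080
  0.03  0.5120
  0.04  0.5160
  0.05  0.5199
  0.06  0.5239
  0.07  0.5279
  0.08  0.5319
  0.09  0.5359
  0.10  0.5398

σ√T = 0.14 × 0.8165 = 0.1143
d₁ = [ln(236/244) + (0.064 − 0.03 + 0.14²/2)·0.6667] / 0.1143 = [-0.0333 + 0.0292] / 0.1143 = -0.0362 which rounds to -0.04
N(d₁) = N(-0.04) = 0.4840
Δ_put = e^(−qT)·(N(d₁) − 1) = 0.9802·(0.4840 − 1) = -0.5058

-0.5058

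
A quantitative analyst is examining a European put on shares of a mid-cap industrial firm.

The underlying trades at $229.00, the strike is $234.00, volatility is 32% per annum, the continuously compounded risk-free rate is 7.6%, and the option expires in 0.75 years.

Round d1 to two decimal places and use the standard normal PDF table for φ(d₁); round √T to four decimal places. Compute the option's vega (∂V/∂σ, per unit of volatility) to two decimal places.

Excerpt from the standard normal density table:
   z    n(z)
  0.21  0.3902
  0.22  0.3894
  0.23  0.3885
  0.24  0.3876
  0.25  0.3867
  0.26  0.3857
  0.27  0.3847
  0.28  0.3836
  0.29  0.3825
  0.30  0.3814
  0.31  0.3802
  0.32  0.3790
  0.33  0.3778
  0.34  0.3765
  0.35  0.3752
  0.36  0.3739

T = 0.75;  σ√T = 0.2771
d₁ = [ln(229/234) + (0.076 + 0.32²/2)·0.75] / 0.2771 = [-0.0216 + 0.0954] / 0.2771 = 0.2663 → 0.27
√T = √0.75 = 0.8660
φ(d₁) = φ(0.27) = 0.3847
vega = S·φ(d₁)·√T = 229·0.3847·0.8660 = 76.2914

76.29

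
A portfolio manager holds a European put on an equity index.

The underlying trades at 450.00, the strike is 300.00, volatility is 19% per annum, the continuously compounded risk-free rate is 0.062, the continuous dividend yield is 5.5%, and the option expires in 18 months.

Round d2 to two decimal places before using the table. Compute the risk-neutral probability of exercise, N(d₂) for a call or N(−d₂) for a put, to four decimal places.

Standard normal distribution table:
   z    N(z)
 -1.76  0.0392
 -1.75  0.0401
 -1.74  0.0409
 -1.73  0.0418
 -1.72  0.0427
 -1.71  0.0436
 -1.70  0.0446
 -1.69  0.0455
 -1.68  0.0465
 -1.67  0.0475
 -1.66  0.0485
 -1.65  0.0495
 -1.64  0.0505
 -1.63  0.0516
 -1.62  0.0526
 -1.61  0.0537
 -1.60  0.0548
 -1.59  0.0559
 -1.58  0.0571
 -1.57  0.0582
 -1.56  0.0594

0.0475

T = 1.5;  σ√T = 0.2327
d₁ = [ln(450/300) + (0.062 − 0.055 + 0.19²/2)·1.5] / 0.2327 = [0.4055 + 0.0376] / 0.2327 = 1.9039 which rounds to 1.90
d₂ = d₁ − σ√T = 1.9039 − 0.2327 = 1.6712 which rounds to 1.67
Pr(exercise) under Q = N(−d₂) = N(-1.67) = 0.0475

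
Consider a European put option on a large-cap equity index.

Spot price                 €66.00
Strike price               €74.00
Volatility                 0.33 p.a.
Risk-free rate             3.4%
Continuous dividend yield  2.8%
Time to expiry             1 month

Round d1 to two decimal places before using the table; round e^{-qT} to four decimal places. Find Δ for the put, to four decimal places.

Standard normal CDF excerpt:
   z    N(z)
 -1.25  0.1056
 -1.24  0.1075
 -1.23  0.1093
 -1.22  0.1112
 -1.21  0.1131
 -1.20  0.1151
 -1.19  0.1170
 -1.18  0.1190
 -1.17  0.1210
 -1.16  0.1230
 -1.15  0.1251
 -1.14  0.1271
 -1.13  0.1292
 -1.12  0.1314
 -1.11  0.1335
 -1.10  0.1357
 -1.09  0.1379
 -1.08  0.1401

T = 0.08333;  σ√T = 0.0953
d₁ = [ln(66/74) + (0.034 − 0.028 + 0.33²/2)·0.08333] / 0.0953 = [-0.1144 + 0.0050] / 0.0953 = -1.1481 ≈ -1.15
N(d₁) = N(-1.15) = 0.1251
Δ_put = exp(−qT)·(N(d₁) − 1) = 0.9977·(0.1251 − 1) = -0.8729

-0.8729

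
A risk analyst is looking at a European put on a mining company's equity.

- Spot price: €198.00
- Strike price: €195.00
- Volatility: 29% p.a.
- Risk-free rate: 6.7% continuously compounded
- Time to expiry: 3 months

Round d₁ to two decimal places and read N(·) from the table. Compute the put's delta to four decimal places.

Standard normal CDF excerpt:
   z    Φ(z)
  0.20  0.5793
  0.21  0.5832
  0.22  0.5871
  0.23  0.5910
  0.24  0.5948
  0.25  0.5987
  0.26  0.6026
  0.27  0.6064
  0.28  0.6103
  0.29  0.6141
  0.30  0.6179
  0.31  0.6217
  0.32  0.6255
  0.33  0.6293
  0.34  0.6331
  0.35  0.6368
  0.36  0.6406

-0.3859

σ√T = 0.29·√0.25 = 0.1450
d₁ = [ln(198/195) + (0.067 + ½·0.29²)·0.25] / (σ√T) = (0.0153 + 0.0273) / 0.1450 = 0.2933 ⇒ 0.29
N(d₁) = N(0.29) = 0.6141
Δ_put = N(d₁) − 1 = 0.6141 − 1 = -0.3859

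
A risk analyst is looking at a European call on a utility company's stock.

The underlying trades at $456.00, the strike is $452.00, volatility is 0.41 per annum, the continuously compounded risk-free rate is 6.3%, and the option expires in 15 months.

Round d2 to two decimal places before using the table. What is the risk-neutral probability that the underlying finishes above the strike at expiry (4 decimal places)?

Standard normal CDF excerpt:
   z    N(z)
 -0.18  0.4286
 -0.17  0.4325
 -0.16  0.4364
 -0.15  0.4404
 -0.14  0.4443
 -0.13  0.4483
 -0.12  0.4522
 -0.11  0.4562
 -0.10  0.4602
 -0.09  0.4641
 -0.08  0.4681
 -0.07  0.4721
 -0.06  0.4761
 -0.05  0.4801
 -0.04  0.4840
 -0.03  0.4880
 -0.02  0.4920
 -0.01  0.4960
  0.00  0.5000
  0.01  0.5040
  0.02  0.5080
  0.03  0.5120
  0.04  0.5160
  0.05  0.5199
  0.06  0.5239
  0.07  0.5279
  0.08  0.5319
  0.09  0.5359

0.4840

T = 1.25;  σ√T = 0.4584
d₁ = [ln(456/452) + (0.063 + 0.41²/2)·1.25] / 0.4584 = [0.0088 + 0.1838] / 0.4584 = 0.4202 ≈ 0.42
d₂ = d₁ − σ√T = 0.4202 − 0.4584 = -0.0382 ≈ -0.04
Pr(exercise) under Q = N(d₂) = 0.4840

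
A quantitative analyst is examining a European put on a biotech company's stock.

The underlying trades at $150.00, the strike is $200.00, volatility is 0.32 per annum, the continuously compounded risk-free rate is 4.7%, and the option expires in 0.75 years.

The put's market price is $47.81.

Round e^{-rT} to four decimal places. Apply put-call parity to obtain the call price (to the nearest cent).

$4.73

e^(−rT) = e^(−0.047·0.75) = 0.9654
Put-call parity: C − P = S − K·e^(−rT) = 150 − 200·0.9654 = 150 − 193.0800 = -43.0800
C = P + (C − P) = 47.81 + (-43.0800) = 4.7300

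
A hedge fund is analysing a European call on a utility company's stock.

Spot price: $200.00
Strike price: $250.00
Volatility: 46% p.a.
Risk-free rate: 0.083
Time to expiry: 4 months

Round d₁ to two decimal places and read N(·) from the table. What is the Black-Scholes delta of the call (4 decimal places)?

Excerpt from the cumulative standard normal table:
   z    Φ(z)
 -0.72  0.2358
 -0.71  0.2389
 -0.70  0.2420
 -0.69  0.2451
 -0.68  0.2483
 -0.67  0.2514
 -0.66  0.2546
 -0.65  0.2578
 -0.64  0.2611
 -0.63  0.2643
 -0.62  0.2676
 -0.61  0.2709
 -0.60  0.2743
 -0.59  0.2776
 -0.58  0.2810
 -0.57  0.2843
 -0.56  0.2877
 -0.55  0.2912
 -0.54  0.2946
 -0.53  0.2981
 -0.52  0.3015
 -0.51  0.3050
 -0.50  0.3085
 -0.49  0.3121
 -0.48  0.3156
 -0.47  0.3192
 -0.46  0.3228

0.2743

σ√T = 0.46·√0.3333 = 0.2656
d₁ = [ln(200/250) + (0.083 + 0.46²/2)·0.3333] / 0.2656 = [-0.2231 + 0.0629] / 0.2656 = -0.6032 ≈ -0.60
N(d₁) = N(-0.60) = 0.2743
Δ_call = N(d₁) = 0.2743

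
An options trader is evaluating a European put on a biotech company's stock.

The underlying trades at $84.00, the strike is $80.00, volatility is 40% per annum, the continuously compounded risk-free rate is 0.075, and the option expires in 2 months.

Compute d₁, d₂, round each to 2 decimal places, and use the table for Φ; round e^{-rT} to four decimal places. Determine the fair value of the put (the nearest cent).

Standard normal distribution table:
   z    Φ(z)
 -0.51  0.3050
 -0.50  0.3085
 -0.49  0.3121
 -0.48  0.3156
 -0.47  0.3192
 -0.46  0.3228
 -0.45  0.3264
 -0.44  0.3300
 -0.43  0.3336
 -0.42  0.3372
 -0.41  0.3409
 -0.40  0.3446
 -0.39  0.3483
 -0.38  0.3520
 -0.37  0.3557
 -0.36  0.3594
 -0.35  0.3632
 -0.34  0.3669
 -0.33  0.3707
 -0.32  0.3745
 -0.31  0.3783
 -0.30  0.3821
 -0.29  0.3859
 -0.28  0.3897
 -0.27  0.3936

$3.37

σ√T = 0.4 × 0.4082 = 0.1633
d₁ = [ln(84/80) + (0.075 + 0.4²/2)·0.1667] / 0.1633 = [0.0488 + 0.0258] / 0.1633 = 0.4570 → 0.46
d₂ = d₁ − σ√T = 0.4570 − 0.1633 = 0.2937 → 0.29
exp(−rT) = exp(−0.075·0.1667) = 0.9876
P = 80·0.9876·N(-0.29) − 84·N(-0.46) = 80·0.9876·0.3859 − 84·0.3228 = 30.4892 − 27.1152 = 3.3740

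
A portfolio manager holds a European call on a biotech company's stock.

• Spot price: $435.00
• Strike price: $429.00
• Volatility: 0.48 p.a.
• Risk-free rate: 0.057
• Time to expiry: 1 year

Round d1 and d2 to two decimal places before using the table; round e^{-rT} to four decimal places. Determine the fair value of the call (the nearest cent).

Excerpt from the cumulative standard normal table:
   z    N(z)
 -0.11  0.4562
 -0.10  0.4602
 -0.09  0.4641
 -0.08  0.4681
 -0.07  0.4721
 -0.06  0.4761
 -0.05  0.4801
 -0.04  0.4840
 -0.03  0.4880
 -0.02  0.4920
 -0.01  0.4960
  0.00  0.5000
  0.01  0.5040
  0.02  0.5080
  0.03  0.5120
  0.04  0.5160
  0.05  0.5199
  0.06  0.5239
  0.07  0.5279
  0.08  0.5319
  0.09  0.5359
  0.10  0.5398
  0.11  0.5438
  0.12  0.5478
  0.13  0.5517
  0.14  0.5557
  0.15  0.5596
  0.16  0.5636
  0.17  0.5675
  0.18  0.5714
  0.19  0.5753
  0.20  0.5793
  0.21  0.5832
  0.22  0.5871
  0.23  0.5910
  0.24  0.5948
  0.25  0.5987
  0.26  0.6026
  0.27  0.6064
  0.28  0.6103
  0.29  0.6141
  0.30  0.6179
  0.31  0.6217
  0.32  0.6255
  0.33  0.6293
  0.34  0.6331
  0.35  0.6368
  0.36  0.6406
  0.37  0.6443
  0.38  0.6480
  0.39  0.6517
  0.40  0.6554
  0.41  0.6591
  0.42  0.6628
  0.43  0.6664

$95.42

σ√T = 0.48 × 1.0000 = 0.4800
d₁ = [ln(435/429) + (0.057 + 0.48²/2)·1] / 0.4800 = [0.0139 + 0.1722] / 0.4800 = 0.3877 ⇒ 0.39
d₂ = d₁ − σ√T = 0.3877 − 0.4800 = -0.0923 ⇒ -0.09
e^(−rT) = e^(−0.057·1) = 0.9446
N(d₁) = N(0.39) = 0.6517;  N(d₂) = N(-0.09) = 0.4641
C = 435·0.6517 − 429·0.9446·0.4641 = 283.4895 − 188.0688 = 95.4207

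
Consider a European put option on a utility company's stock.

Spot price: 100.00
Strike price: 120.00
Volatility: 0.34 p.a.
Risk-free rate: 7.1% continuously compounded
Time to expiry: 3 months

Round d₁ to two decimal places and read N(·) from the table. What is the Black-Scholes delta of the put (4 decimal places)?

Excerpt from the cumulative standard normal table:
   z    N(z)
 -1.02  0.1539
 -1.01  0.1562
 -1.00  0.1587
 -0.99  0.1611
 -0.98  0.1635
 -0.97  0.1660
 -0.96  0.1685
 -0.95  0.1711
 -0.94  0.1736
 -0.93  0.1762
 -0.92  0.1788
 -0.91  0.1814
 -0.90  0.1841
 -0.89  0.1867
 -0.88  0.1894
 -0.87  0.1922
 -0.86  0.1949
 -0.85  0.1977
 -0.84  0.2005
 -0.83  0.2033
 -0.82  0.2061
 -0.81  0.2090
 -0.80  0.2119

σ√T = 0.34 × 0.5000 = 0.1700
ln(S/K) + (r + σ²/2)T = ln(100/120) + (0.071 + 0.34²/2)·0.25 = -0.1823 + 0.0322 = -0.1501
d₁ = -0.1501 / 0.1700 = -0.8831 ≈ -0.88
N(d₁) = N(-0.88) = 0.1894
Δ_put = N(d₁) − 1 = 0.1894 − 1 = -0.8106

-0.8106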